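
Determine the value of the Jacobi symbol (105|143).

-1

(105|143)
  = (143|105)    [QR: 105 ≡ 1 mod 4, sign kept]
  = (38|105)    [143 ≡ 38 mod 105]
  = (19|105)    [105 ≡ 1 mod 8 ⇒ (2|105) = +1]
  = (105|19)    [QR: 105 ≡ 1 mod 4, sign kept]
  = (10|19)    [105 ≡ 10 mod 19]
  = -(5|19)    [19 ≡ 3 mod 8 ⇒ (2|19) = -1]
  = -(19|5)    [QR: 5 ≡ 1 mod 4, sign kept]
  = -(4|5)    [19 ≡ 4 mod 5]
  = -(1|5)    [5 ≡ 5 mod 8 ⇒ (2|5)^2 = +1]
  = -1    [(1|5) = 1]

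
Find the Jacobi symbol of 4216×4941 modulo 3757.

0

By multiplicativity, (4216·4941/3757) = (4216/3757)·(4941/3757).
First factor (4216/3757):
Reduce the numerator: 4216 ≡ 459 (mod 3757), so (4216/3757) = (459/3757).
3757 ≡ 1 (mod 4), so quadratic reciprocity gives (459/3757) = (3757/459). Reduce: 3757 ≡ 85 (mod 459). Now have (85/459).
85 ≡ 1 (mod 4), so quadratic reciprocity gives (85/459) = (459/85). Reduce: 459 ≡ 34 (mod 85). Now have (34/85).
Factor out 2: 34 = 2·17. Since 85 ≡ 5 (mod 8), (2/85) = -1. Now have -(17/85).
17 ≡ 1 (mod 4), so quadratic reciprocity gives (17/85) = (85/17). Reduce: 85 ≡ 0 (mod 17). Now have -(0/17).
The numerator is now 0 with denominator 17 > 1: the symbol is 0.
Second factor (4941/3757):
Reduce the numerator: 4941 ≡ 1184 (mod 3757), so (4941/3757) = (1184/3757).
Factor out 2: 1184 = 2^5·37. Since 3757 ≡ 5 (mod 8), (2/3757) = -1, and (2/3757)^5 = -1. Now have -(37/3757).
37 ≡ 1 (mod 4), so quadratic reciprocity gives (37/3757) = (3757/37). Reduce: 3757 ≡ 20 (mod 37). Now have -(20/37).
Factor out 2: 20 = 2^2·5. Since 37 ≡ 5 (mod 8), (2/37) = -1, and (2/37)^2 = +1. Now have -(5/37).
5 ≡ 1 (mod 4), so quadratic reciprocity gives (5/37) = (37/5). Reduce: 37 ≡ 2 (mod 5). Now have -(2/5).
Factor out 2: 2 = 2. Since 5 ≡ 5 (mod 8), (2/5) = -1. Now have (1/5).
(1/5) = 1. Collecting the sign factors: 1.
Product: (0)·(1) = 0.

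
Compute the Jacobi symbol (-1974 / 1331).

Pull out -1: (-1974 / 1331) = (-1 / 1331)·(1974 / 1331). Since 1331 ≡ 3 (mod 4), (-1 / 1331) = -1. Now have -(1974 / 1331).
Reduce the numerator: 1974 ≡ 643 (mod 1331), so (1974 / 1331) = (643 / 1331).
Both 643 ≡ 3 and 1331 ≡ 3 (mod 4), so reciprocity gives (643 / 1331) = -(1331 / 643). Reduce: 1331 ≡ 45 (mod 643). Now have (45 / 643).
45 ≡ 1 (mod 4), so quadratic reciprocity gives (45 / 643) = (643 / 45). Reduce: 643 ≡ 13 (mod 45). Now have (13 / 45).
13 ≡ 1 (mod 4), so quadratic reciprocity gives (13 / 45) = (45 / 13). Reduce: 45 ≡ 6 (mod 13). Now have (6 / 13).
Factor out 2: 6 = 2·3. Since 13 ≡ 5 (mod 8), (2 / 13) = -1. Now have -(3 / 13).
13 ≡ 1 (mod 4), so quadratic reciprocity gives (3 / 13) = (13 / 3). Reduce: 13 ≡ 1 (mod 3). Now have -(1 / 3).
(1 / 3) = 1. Collecting the sign factors: -1.

-1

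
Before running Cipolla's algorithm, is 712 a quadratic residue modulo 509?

no

(712/509)
  = (203/509)    [712 ≡ 203 mod 509]
  = (509/203)    [QR: 509 ≡ 1 mod 4, sign kept]
  = (103/203)    [509 ≡ 103 mod 203]
  = -(203/103)    [QR: both ≡ 3 mod 4, sign flips]
  = -(100/103)    [203 ≡ 100 mod 103]
  = -(25/103)    [103 ≡ 7 mod 8 ⇒ (2/103)^2 = +1]
  = -(103/25)    [QR: 25 ≡ 1 mod 4, sign kept]
  = -(3/25)    [103 ≡ 3 mod 25]
  = -(25/3)    [QR: 25 ≡ 1 mod 4, sign kept]
  = -(1/3)    [25 ≡ 1 mod 3]
  = -1    [(1/3) = 1]
The Legendre symbol is -1, so x^2 ≡ 712 (mod 509) has no solution.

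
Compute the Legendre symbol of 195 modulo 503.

(195/503)
  = -(503/195)    [QR: both ≡ 3 mod 4, sign flips]
  = -(113/195)    [503 ≡ 113 mod 195]
  = -(195/113)    [QR: 113 ≡ 1 mod 4, sign kept]
  = -(82/113)    [195 ≡ 82 mod 113]
  = -(41/113)    [113 ≡ 1 mod 8 ⇒ (2/113) = +1]
  = -(113/41)    [QR: 41 ≡ 1 mod 4, sign kept]
  = -(31/41)    [113 ≡ 31 mod 41]
  = -(41/31)    [QR: 41 ≡ 1 mod 4, sign kept]
  = -(10/31)    [41 ≡ 10 mod 31]
  = -(5/31)    [31 ≡ 7 mod 8 ⇒ (2/31) = +1]
  = -(31/5)    [QR: 5 ≡ 1 mod 4, sign kept]
  = -(1/5)    [31 ≡ 1 mod 5]
  = -1    [(1/5) = 1]

-1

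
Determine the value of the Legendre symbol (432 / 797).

-1

(432 / 797)
  = (27 / 797)    [797 ≡ 5 mod 8 ⇒ (2 / 797)^4 = +1]
  = (797 / 27)    [QR: 797 ≡ 1 mod 4, sign kept]
  = (14 / 27)    [797 ≡ 14 mod 27]
  = -(7 / 27)    [27 ≡ 3 mod 8 ⇒ (2 / 27) = -1]
  = (27 / 7)    [QR: both ≡ 3 mod 4, sign flips]
  = (6 / 7)    [27 ≡ 6 mod 7]
  = (3 / 7)    [7 ≡ 7 mod 8 ⇒ (2 / 7) = +1]
  = -(7 / 3)    [QR: both ≡ 3 mod 4, sign flips]
  = -(1 / 3)    [7 ≡ 1 mod 3]
  = -1    [(1 / 3) = 1]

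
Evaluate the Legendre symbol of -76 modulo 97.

(-76/97)
  = (76/97)    [97 ≡ 1 mod 4 ⇒ (-1/97) = +1]
  = (19/97)    [97 ≡ 1 mod 8 ⇒ (2/97)^2 = +1]
  = (97/19)    [QR: 97 ≡ 1 mod 4, sign kept]
  = (2/19)    [97 ≡ 2 mod 19]
  = -(1/19)    [19 ≡ 3 mod 8 ⇒ (2/19) = -1]
  = -1    [(1/19) = 1]

-1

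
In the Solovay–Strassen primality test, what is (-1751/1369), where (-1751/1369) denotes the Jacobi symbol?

Pull out -1: (-1751/1369) = (-1/1369)·(1751/1369). Since 1369 ≡ 1 (mod 4), (-1/1369) = +1. Now have (1751/1369).
Reduce the numerator: 1751 ≡ 382 (mod 1369), so (1751/1369) = (382/1369).
Factor out 2: 382 = 2·191. Since 1369 ≡ 1 (mod 8), (2/1369) = +1. Now have (191/1369).
1369 ≡ 1 (mod 4), so quadratic reciprocity gives (191/1369) = (1369/191). Reduce: 1369 ≡ 32 (mod 191). Now have (32/191).
Factor out 2: 32 = 2^5. Since 191 ≡ 7 (mod 8), (2/191) = +1, and (2/191)^5 = +1. Now have (1/191).
(1/191) = 1. Collecting the sign factors: 1.

1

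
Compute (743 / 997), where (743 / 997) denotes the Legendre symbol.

1

997 ≡ 1 (mod 4), so quadratic reciprocity gives (743 / 997) = (997 / 743). Reduce: 997 ≡ 254 (mod 743). Now have (254 / 743).
Factor out 2: 254 = 2·127. Since 743 ≡ 7 (mod 8), (2 / 743) = +1. Now have (127 / 743).
Both 127 ≡ 3 and 743 ≡ 3 (mod 4), so reciprocity gives (127 / 743) = -(743 / 127). Reduce: 743 ≡ 108 (mod 127). Now have -(108 / 127).
Factor out 2: 108 = 2^2·27. Since 127 ≡ 7 (mod 8), (2 / 127) = +1, and (2 / 127)^2 = +1. Now have -(27 / 127).
Both 27 ≡ 3 and 127 ≡ 3 (mod 4), so reciprocity gives (27 / 127) = -(127 / 27). Reduce: 127 ≡ 19 (mod 27). Now have (19 / 27).
Both 19 ≡ 3 and 27 ≡ 3 (mod 4), so reciprocity gives (19 / 27) = -(27 / 19). Reduce: 27 ≡ 8 (mod 19). Now have -(8 / 19).
Factor out 2: 8 = 2^3. Since 19 ≡ 3 (mod 8), (2 / 19) = -1, and (2 / 19)^3 = -1. Now have (1 / 19).
(1 / 19) = 1. Collecting the sign factors: 1.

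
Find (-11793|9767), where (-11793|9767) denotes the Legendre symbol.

(-11793|9767)
  = -(11793|9767)    [9767 ≡ 3 mod 4 ⇒ (-1|9767) = -1]
  = -(2026|9767)    [11793 ≡ 2026 mod 9767]
  = -(1013|9767)    [9767 ≡ 7 mod 8 ⇒ (2|9767) = +1]
  = -(9767|1013)    [QR: 1013 ≡ 1 mod 4, sign kept]
  = -(650|1013)    [9767 ≡ 650 mod 1013]
  = (325|1013)    [1013 ≡ 5 mod 8 ⇒ (2|1013) = -1]
  = (1013|325)    [QR: 325 ≡ 1 mod 4, sign kept]
  = (38|325)    [1013 ≡ 38 mod 325]
  = -(19|325)    [325 ≡ 5 mod 8 ⇒ (2|325) = -1]
  = -(325|19)    [QR: 325 ≡ 1 mod 4, sign kept]
  = -(2|19)    [325 ≡ 2 mod 19]
  = (1|19)    [19 ≡ 3 mod 8 ⇒ (2|19) = -1]
  = 1    [(1|19) = 1]

1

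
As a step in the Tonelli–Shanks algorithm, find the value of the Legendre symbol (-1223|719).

(-1223|719)
  = (215|719)    [-1223 ≡ 215 mod 719]
  = -(719|215)    [QR: both ≡ 3 mod 4, sign flips]
  = -(74|215)    [719 ≡ 74 mod 215]
  = -(37|215)    [215 ≡ 7 mod 8 ⇒ (2|215) = +1]
  = -(215|37)    [QR: 37 ≡ 1 mod 4, sign kept]
  = -(30|37)    [215 ≡ 30 mod 37]
  = (15|37)    [37 ≡ 5 mod 8 ⇒ (2|37) = -1]
  = (37|15)    [QR: 37 ≡ 1 mod 4, sign kept]
  = (7|15)    [37 ≡ 7 mod 15]
  = -(15|7)    [QR: both ≡ 3 mod 4, sign flips]
  = -(1|7)    [15 ≡ 1 mod 7]
  = -1    [(1|7) = 1]

-1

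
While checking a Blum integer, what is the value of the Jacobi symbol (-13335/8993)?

(-13335/8993)
  = (4651/8993)    [-13335 ≡ 4651 mod 8993]
  = (8993/4651)    [QR: 8993 ≡ 1 mod 4, sign kept]
  = (4342/4651)    [8993 ≡ 4342 mod 4651]
  = -(2171/4651)    [4651 ≡ 3 mod 8 ⇒ (2/4651) = -1]
  = (4651/2171)    [QR: both ≡ 3 mod 4, sign flips]
  = (309/2171)    [4651 ≡ 309 mod 2171]
  = (2171/309)    [QR: 309 ≡ 1 mod 4, sign kept]
  = (8/309)    [2171 ≡ 8 mod 309]
  = -(1/309)    [309 ≡ 5 mod 8 ⇒ (2/309)^3 = -1]
  = -1    [(1/309) = 1]

-1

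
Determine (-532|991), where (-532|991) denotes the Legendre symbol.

(-532|991)
  = (459|991)    [-532 ≡ 459 mod 991]
  = -(991|459)    [QR: both ≡ 3 mod 4, sign flips]
  = -(73|459)    [991 ≡ 73 mod 459]
  = -(459|73)    [QR: 73 ≡ 1 mod 4, sign kept]
  = -(21|73)    [459 ≡ 21 mod 73]
  = -(73|21)    [QR: 21 ≡ 1 mod 4, sign kept]
  = -(10|21)    [73 ≡ 10 mod 21]
  = (5|21)    [21 ≡ 5 mod 8 ⇒ (2|21) = -1]
  = (21|5)    [QR: 5 ≡ 1 mod 4, sign kept]
  = (1|5)    [21 ≡ 1 mod 5]
  = 1    [(1|5) = 1]

1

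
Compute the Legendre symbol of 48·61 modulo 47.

1

By multiplicativity, (48·61/47) = (48/47)·(61/47).
First factor (48/47):
Reduce the numerator: 48 ≡ 1 (mod 47), so (48/47) = (1/47).
(1/47) = 1. Collecting the sign factors: 1.
Second factor (61/47):
Reduce the numerator: 61 ≡ 14 (mod 47), so (61/47) = (14/47).
Factor out 2: 14 = 2·7. Since 47 ≡ 7 (mod 8), (2/47) = +1. Now have (7/47).
Both 7 ≡ 3 and 47 ≡ 3 (mod 4), so reciprocity gives (7/47) = -(47/7). Reduce: 47 ≡ 5 (mod 7). Now have -(5/7).
5 ≡ 1 (mod 4), so quadratic reciprocity gives (5/7) = (7/5). Reduce: 7 ≡ 2 (mod 5). Now have -(2/5).
Factor out 2: 2 = 2. Since 5 ≡ 5 (mod 8), (2/5) = -1. Now have (1/5).
(1/5) = 1. Collecting the sign factors: 1.
Product: (1)·(1) = 1.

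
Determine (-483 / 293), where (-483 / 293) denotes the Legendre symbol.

-1

(-483 / 293)
  = (103 / 293)    [-483 ≡ 103 mod 293]
  = (293 / 103)    [QR: 293 ≡ 1 mod 4, sign kept]
  = (87 / 103)    [293 ≡ 87 mod 103]
  = -(103 / 87)    [QR: both ≡ 3 mod 4, sign flips]
  = -(16 / 87)    [103 ≡ 16 mod 87]
  = -(1 / 87)    [87 ≡ 7 mod 8 ⇒ (2 / 87)^4 = +1]
  = -1    [(1 / 87) = 1]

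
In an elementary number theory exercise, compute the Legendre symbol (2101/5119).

(2101/5119)
  = (5119/2101)    [QR: 2101 ≡ 1 mod 4, sign kept]
  = (917/2101)    [5119 ≡ 917 mod 2101]
  = (2101/917)    [QR: 917 ≡ 1 mod 4, sign kept]
  = (267/917)    [2101 ≡ 267 mod 917]
  = (917/267)    [QR: 917 ≡ 1 mod 4, sign kept]
  = (116/267)    [917 ≡ 116 mod 267]
  = (29/267)    [267 ≡ 3 mod 8 ⇒ (2/267)^2 = +1]
  = (267/29)    [QR: 29 ≡ 1 mod 4, sign kept]
  = (6/29)    [267 ≡ 6 mod 29]
  = -(3/29)    [29 ≡ 5 mod 8 ⇒ (2/29) = -1]
  = -(29/3)    [QR: 29 ≡ 1 mod 4, sign kept]
  = -(2/3)    [29 ≡ 2 mod 3]
  = (1/3)    [3 ≡ 3 mod 8 ⇒ (2/3) = -1]
  = 1    [(1/3) = 1]

1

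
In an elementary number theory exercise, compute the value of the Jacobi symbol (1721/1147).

Reduce the numerator: 1721 ≡ 574 (mod 1147), so (1721/1147) = (574/1147).
Factor out 2: 574 = 2·287. Since 1147 ≡ 3 (mod 8), (2/1147) = -1. Now have -(287/1147).
Both 287 ≡ 3 and 1147 ≡ 3 (mod 4), so reciprocity gives (287/1147) = -(1147/287). Reduce: 1147 ≡ 286 (mod 287). Now have (286/287).
Factor out 2: 286 = 2·143. Since 287 ≡ 7 (mod 8), (2/287) = +1. Now have (143/287).
Both 143 ≡ 3 and 287 ≡ 3 (mod 4), so reciprocity gives (143/287) = -(287/143). Reduce: 287 ≡ 1 (mod 143). Now have -(1/143).
(1/143) = 1. Collecting the sign factors: -1.

-1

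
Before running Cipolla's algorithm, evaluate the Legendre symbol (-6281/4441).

1

Pull out -1: (-6281/4441) = (-1/4441)·(6281/4441). Since 4441 ≡ 1 (mod 4), (-1/4441) = +1. Now have (6281/4441).
Reduce the numerator: 6281 ≡ 1840 (mod 4441), so (6281/4441) = (1840/4441).
Factor out 2: 1840 = 2^4·115. Since 4441 ≡ 1 (mod 8), (2/4441) = +1, and (2/4441)^4 = +1. Now have (115/4441).
4441 ≡ 1 (mod 4), so quadratic reciprocity gives (115/4441) = (4441/115). Reduce: 4441 ≡ 71 (mod 115). Now have (71/115).
Both 71 ≡ 3 and 115 ≡ 3 (mod 4), so reciprocity gives (71/115) = -(115/71). Reduce: 115 ≡ 44 (mod 71). Now have -(44/71).
Factor out 2: 44 = 2^2·11. Since 71 ≡ 7 (mod 8), (2/71) = +1, and (2/71)^2 = +1. Now have -(11/71).
Both 11 ≡ 3 and 71 ≡ 3 (mod 4), so reciprocity gives (11/71) = -(71/11). Reduce: 71 ≡ 5 (mod 11). Now have (5/11).
5 ≡ 1 (mod 4), so quadratic reciprocity gives (5/11) = (11/5). Reduce: 11 ≡ 1 (mod 5). Now have (1/5).
(1/5) = 1. Collecting the sign factors: 1.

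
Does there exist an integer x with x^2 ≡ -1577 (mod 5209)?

no

Reduce the numerator: -1577 ≡ 3632 (mod 5209), so (-1577/5209) = (3632/5209).
Factor out 2: 3632 = 2^4·227. Since 5209 ≡ 1 (mod 8), (2/5209) = +1, and (2/5209)^4 = +1. Now have (227/5209).
5209 ≡ 1 (mod 4), so quadratic reciprocity gives (227/5209) = (5209/227). Reduce: 5209 ≡ 215 (mod 227). Now have (215/227).
Both 215 ≡ 3 and 227 ≡ 3 (mod 4), so reciprocity gives (215/227) = -(227/215). Reduce: 227 ≡ 12 (mod 215). Now have -(12/215).
Factor out 2: 12 = 2^2·3. Since 215 ≡ 7 (mod 8), (2/215) = +1, and (2/215)^2 = +1. Now have -(3/215).
Both 3 ≡ 3 and 215 ≡ 3 (mod 4), so reciprocity gives (3/215) = -(215/3). Reduce: 215 ≡ 2 (mod 3). Now have (2/3).
Factor out 2: 2 = 2. Since 3 ≡ 3 (mod 8), (2/3) = -1. Now have -(1/3).
(1/3) = 1. Collecting the sign factors: -1.
The Legendre symbol is -1, so x^2 ≡ -1577 (mod 5209) has no solution.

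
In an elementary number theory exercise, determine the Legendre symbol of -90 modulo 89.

(-90/89)
  = (90/89)    [89 ≡ 1 mod 4 ⇒ (-1/89) = +1]
  = (1/89)    [90 ≡ 1 mod 89]
  = 1    [(1/89) = 1]

1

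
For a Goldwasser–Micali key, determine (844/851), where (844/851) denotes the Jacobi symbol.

(844/851)
  = (211/851)    [851 ≡ 3 mod 8 ⇒ (2/851)^2 = +1]
  = -(851/211)    [QR: both ≡ 3 mod 4, sign flips]
  = -(7/211)    [851 ≡ 7 mod 211]
  = (211/7)    [QR: both ≡ 3 mod 4, sign flips]
  = (1/7)    [211 ≡ 1 mod 7]
  = 1    [(1/7) = 1]

1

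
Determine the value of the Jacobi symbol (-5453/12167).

-1

(-5453/12167)
  = (6714/12167)    [-5453 ≡ 6714 mod 12167]
  = (3357/12167)    [12167 ≡ 7 mod 8 ⇒ (2/12167) = +1]
  = (12167/3357)    [QR: 3357 ≡ 1 mod 4, sign kept]
  = (2096/3357)    [12167 ≡ 2096 mod 3357]
  = (131/3357)    [3357 ≡ 5 mod 8 ⇒ (2/3357)^4 = +1]
  = (3357/131)    [QR: 3357 ≡ 1 mod 4, sign kept]
  = (82/131)    [3357 ≡ 82 mod 131]
  = -(41/131)    [131 ≡ 3 mod 8 ⇒ (2/131) = -1]
  = -(131/41)    [QR: 41 ≡ 1 mod 4, sign kept]
  = -(8/41)    [131 ≡ 8 mod 41]
  = -(1/41)    [41 ≡ 1 mod 8 ⇒ (2/41)^3 = +1]
  = -1    [(1/41) = 1]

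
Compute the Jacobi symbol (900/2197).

Factor out 2: 900 = 2^2·225. Since 2197 ≡ 5 (mod 8), (2/2197) = -1, and (2/2197)^2 = +1. Now have (225/2197).
225 ≡ 1 (mod 4), so quadratic reciprocity gives (225/2197) = (2197/225). Reduce: 2197 ≡ 172 (mod 225). Now have (172/225).
Factor out 2: 172 = 2^2·43. Since 225 ≡ 1 (mod 8), (2/225) = +1, and (2/225)^2 = +1. Now have (43/225).
225 ≡ 1 (mod 4), so quadratic reciprocity gives (43/225) = (225/43). Reduce: 225 ≡ 10 (mod 43). Now have (10/43).
Factor out 2: 10 = 2·5. Since 43 ≡ 3 (mod 8), (2/43) = -1. Now have -(5/43).
5 ≡ 1 (mod 4), so quadratic reciprocity gives (5/43) = (43/5). Reduce: 43 ≡ 3 (mod 5). Now have -(3/5).
5 ≡ 1 (mod 4), so quadratic reciprocity gives (3/5) = (5/3). Reduce: 5 ≡ 2 (mod 3). Now have -(2/3).
Factor out 2: 2 = 2. Since 3 ≡ 3 (mod 8), (2/3) = -1. Now have (1/3).
(1/3) = 1. Collecting the sign factors: 1.

1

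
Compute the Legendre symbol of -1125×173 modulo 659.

-1

By multiplicativity, (-1125·173|659) = (-1125|659)·(173|659).
First factor (-1125|659):
Reduce the numerator: -1125 ≡ 193 (mod 659), so (-1125|659) = (193|659).
193 ≡ 1 (mod 4), so quadratic reciprocity gives (193|659) = (659|193). Reduce: 659 ≡ 80 (mod 193). Now have (80|193).
Factor out 2: 80 = 2^4·5. Since 193 ≡ 1 (mod 8), (2|193) = +1, and (2|193)^4 = +1. Now have (5|193).
5 ≡ 1 (mod 4), so quadratic reciprocity gives (5|193) = (193|5). Reduce: 193 ≡ 3 (mod 5). Now have (3|5).
5 ≡ 1 (mod 4), so quadratic reciprocity gives (3|5) = (5|3). Reduce: 5 ≡ 2 (mod 3). Now have (2|3).
Factor out 2: 2 = 2. Since 3 ≡ 3 (mod 8), (2|3) = -1. Now have -(1|3).
(1|3) = 1. Collecting the sign factors: -1.
Second factor (173|659):
173 ≡ 1 (mod 4), so quadratic reciprocity gives (173|659) = (659|173). Reduce: 659 ≡ 140 (mod 173). Now have (140|173).
Factor out 2: 140 = 2^2·35. Since 173 ≡ 5 (mod 8), (2|173) = -1, and (2|173)^2 = +1. Now have (35|173).
173 ≡ 1 (mod 4), so quadratic reciprocity gives (35|173) = (173|35). Reduce: 173 ≡ 33 (mod 35). Now have (33|35).
33 ≡ 1 (mod 4), so quadratic reciprocity gives (33|35) = (35|33). Reduce: 35 ≡ 2 (mod 33). Now have (2|33).
Factor out 2: 2 = 2. Since 33 ≡ 1 (mod 8), (2|33) = +1. Now have (1|33).
(1|33) = 1. Collecting the sign factors: 1.
Product: (-1)·(1) = -1.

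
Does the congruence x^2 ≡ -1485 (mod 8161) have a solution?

no

(-1485/8161)
  = (1485/8161)    [8161 ≡ 1 mod 4 ⇒ (-1/8161) = +1]
  = (8161/1485)    [QR: 1485 ≡ 1 mod 4, sign kept]
  = (736/1485)    [8161 ≡ 736 mod 1485]
  = -(23/1485)    [1485 ≡ 5 mod 8 ⇒ (2/1485)^5 = -1]
  = -(1485/23)    [QR: 1485 ≡ 1 mod 4, sign kept]
  = -(13/23)    [1485 ≡ 13 mod 23]
  = -(23/13)    [QR: 13 ≡ 1 mod 4, sign kept]
  = -(10/13)    [23 ≡ 10 mod 13]
  = (5/13)    [13 ≡ 5 mod 8 ⇒ (2/13) = -1]
  = (13/5)    [QR: 5 ≡ 1 mod 4, sign kept]
  = (3/5)    [13 ≡ 3 mod 5]
  = (5/3)    [QR: 5 ≡ 1 mod 4, sign kept]
  = (2/3)    [5 ≡ 2 mod 3]
  = -(1/3)    [3 ≡ 3 mod 8 ⇒ (2/3) = -1]
  = -1    [(1/3) = 1]
(-1485/8161) = -1, and 8161 is prime, so -1485 is not a quadratic residue mod 8161.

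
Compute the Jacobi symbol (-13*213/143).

By multiplicativity, (-13·213/143) = (-13/143)·(213/143).
First factor (-13/143):
Pull out -1: (-13/143) = (-1/143)·(13/143). Since 143 ≡ 3 (mod 4), (-1/143) = -1. Now have -(13/143).
13 ≡ 1 (mod 4), so quadratic reciprocity gives (13/143) = (143/13). Reduce: 143 ≡ 0 (mod 13). Now have -(0/13).
The numerator is now 0 with denominator 13 > 1: the symbol is 0.
Second factor (213/143):
Reduce the numerator: 213 ≡ 70 (mod 143), so (213/143) = (70/143).
Factor out 2: 70 = 2·35. Since 143 ≡ 7 (mod 8), (2/143) = +1. Now have (35/143).
Both 35 ≡ 3 and 143 ≡ 3 (mod 4), so reciprocity gives (35/143) = -(143/35). Reduce: 143 ≡ 3 (mod 35). Now have -(3/35).
Both 3 ≡ 3 and 35 ≡ 3 (mod 4), so reciprocity gives (3/35) = -(35/3). Reduce: 35 ≡ 2 (mod 3). Now have (2/3).
Factor out 2: 2 = 2. Since 3 ≡ 3 (mod 8), (2/3) = -1. Now have -(1/3).
(1/3) = 1. Collecting the sign factors: -1.
Product: (0)·(-1) = 0.

0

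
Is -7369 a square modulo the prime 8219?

(-7369/8219)
  = -(7369/8219)    [8219 ≡ 3 mod 4 ⇒ (-1/8219) = -1]
  = -(8219/7369)    [QR: 7369 ≡ 1 mod 4, sign kept]
  = -(850/7369)    [8219 ≡ 850 mod 7369]
  = -(425/7369)    [7369 ≡ 1 mod 8 ⇒ (2/7369) = +1]
  = -(7369/425)    [QR: 425 ≡ 1 mod 4, sign kept]
  = -(144/425)    [7369 ≡ 144 mod 425]
  = -(9/425)    [425 ≡ 1 mod 8 ⇒ (2/425)^4 = +1]
  = -(425/9)    [QR: 9 ≡ 1 mod 4, sign kept]
  = -(2/9)    [425 ≡ 2 mod 9]
  = -(1/9)    [9 ≡ 1 mod 8 ⇒ (2/9) = +1]
  = -1    [(1/9) = 1]
(-7369/8219) = -1, and 8219 is prime, so -7369 is not a quadratic residue mod 8219.

no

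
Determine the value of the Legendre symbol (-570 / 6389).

Pull out -1: (-570 / 6389) = (-1 / 6389)·(570 / 6389). Since 6389 ≡ 1 (mod 4), (-1 / 6389) = +1. Now have (570 / 6389).
Factor out 2: 570 = 2·285. Since 6389 ≡ 5 (mod 8), (2 / 6389) = -1. Now have -(285 / 6389).
285 ≡ 1 (mod 4), so quadratic reciprocity gives (285 / 6389) = (6389 / 285). Reduce: 6389 ≡ 119 (mod 285). Now have -(119 / 285).
285 ≡ 1 (mod 4), so quadratic reciprocity gives (119 / 285) = (285 / 119). Reduce: 285 ≡ 47 (mod 119). Now have -(47 / 119).
Both 47 ≡ 3 and 119 ≡ 3 (mod 4), so reciprocity gives (47 / 119) = -(119 / 47). Reduce: 119 ≡ 25 (mod 47). Now have (25 / 47).
25 ≡ 1 (mod 4), so quadratic reciprocity gives (25 / 47) = (47 / 25). Reduce: 47 ≡ 22 (mod 25). Now have (22 / 25).
Factor out 2: 22 = 2·11. Since 25 ≡ 1 (mod 8), (2 / 25) = +1. Now have (11 / 25).
25 ≡ 1 (mod 4), so quadratic reciprocity gives (11 / 25) = (25 / 11). Reduce: 25 ≡ 3 (mod 11). Now have (3 / 11).
Both 3 ≡ 3 and 11 ≡ 3 (mod 4), so reciprocity gives (3 / 11) = -(11 / 3). Reduce: 11 ≡ 2 (mod 3). Now have -(2 / 3).
Factor out 2: 2 = 2. Since 3 ≡ 3 (mod 8), (2 / 3) = -1. Now have (1 / 3).
(1 / 3) = 1. Collecting the sign factors: 1.

1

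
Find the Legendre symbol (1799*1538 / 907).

By multiplicativity, (1799·1538 / 907) = (1799 / 907)·(1538 / 907).
First factor (1799 / 907):
(1799 / 907)
  = (892 / 907)    [1799 ≡ 892 mod 907]
  = (223 / 907)    [907 ≡ 3 mod 8 ⇒ (2 / 907)^2 = +1]
  = -(907 / 223)    [QR: both ≡ 3 mod 4, sign flips]
  = -(15 / 223)    [907 ≡ 15 mod 223]
  = (223 / 15)    [QR: both ≡ 3 mod 4, sign flips]
  = (13 / 15)    [223 ≡ 13 mod 15]
  = (15 / 13)    [QR: 13 ≡ 1 mod 4, sign kept]
  = (2 / 13)    [15 ≡ 2 mod 13]
  = -(1 / 13)    [13 ≡ 5 mod 8 ⇒ (2 / 13) = -1]
  = -1    [(1 / 13) = 1]
Second factor (1538 / 907):
(1538 / 907)
  = (631 / 907)    [1538 ≡ 631 mod 907]
  = -(907 / 631)    [QR: both ≡ 3 mod 4, sign flips]
  = -(276 / 631)    [907 ≡ 276 mod 631]
  = -(69 / 631)    [631 ≡ 7 mod 8 ⇒ (2 / 631)^2 = +1]
  = -(631 / 69)    [QR: 69 ≡ 1 mod 4, sign kept]
  = -(10 / 69)    [631 ≡ 10 mod 69]
  = (5 / 69)    [69 ≡ 5 mod 8 ⇒ (2 / 69) = -1]
  = (69 / 5)    [QR: 5 ≡ 1 mod 4, sign kept]
  = (4 / 5)    [69 ≡ 4 mod 5]
  = (1 / 5)    [5 ≡ 5 mod 8 ⇒ (2 / 5)^2 = +1]
  = 1    [(1 / 5) = 1]
Product: (-1)·(1) = -1.

-1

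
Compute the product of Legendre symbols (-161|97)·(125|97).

By multiplicativity, (-161·125|97) = (-161|97)·(125|97).
First factor (-161|97):
Reduce the numerator: -161 ≡ 33 (mod 97), so (-161|97) = (33|97).
33 ≡ 1 (mod 4), so quadratic reciprocity gives (33|97) = (97|33). Reduce: 97 ≡ 31 (mod 33). Now have (31|33).
33 ≡ 1 (mod 4), so quadratic reciprocity gives (31|33) = (33|31). Reduce: 33 ≡ 2 (mod 31). Now have (2|31).
Factor out 2: 2 = 2. Since 31 ≡ 7 (mod 8), (2|31) = +1. Now have (1|31).
(1|31) = 1. Collecting the sign factors: 1.
Second factor (125|97):
Reduce the numerator: 125 ≡ 28 (mod 97), so (125|97) = (28|97).
Factor out 2: 28 = 2^2·7. Since 97 ≡ 1 (mod 8), (2|97) = +1, and (2|97)^2 = +1. Now have (7|97).
97 ≡ 1 (mod 4), so quadratic reciprocity gives (7|97) = (97|7). Reduce: 97 ≡ 6 (mod 7). Now have (6|7).
Factor out 2: 6 = 2·3. Since 7 ≡ 7 (mod 8), (2|7) = +1. Now have (3|7).
Both 3 ≡ 3 and 7 ≡ 3 (mod 4), so reciprocity gives (3|7) = -(7|3). Reduce: 7 ≡ 1 (mod 3). Now have -(1|3).
(1|3) = 1. Collecting the sign factors: -1.
Product: (1)·(-1) = -1.

-1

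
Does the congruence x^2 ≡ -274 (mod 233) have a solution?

no

(-274|233)
  = (192|233)    [-274 ≡ 192 mod 233]
  = (3|233)    [233 ≡ 1 mod 8 ⇒ (2|233)^6 = +1]
  = (233|3)    [QR: 233 ≡ 1 mod 4, sign kept]
  = (2|3)    [233 ≡ 2 mod 3]
  = -(1|3)    [3 ≡ 3 mod 8 ⇒ (2|3) = -1]
  = -1    [(1|3) = 1]
The Legendre symbol is -1, so x^2 ≡ -274 (mod 233) has no solution.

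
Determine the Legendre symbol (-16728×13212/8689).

-1

By multiplicativity, (-16728·13212/8689) = (-16728/8689)·(13212/8689).
First factor (-16728/8689):
(-16728/8689)
  = (650/8689)    [-16728 ≡ 650 mod 8689]
  = (325/8689)    [8689 ≡ 1 mod 8 ⇒ (2/8689) = +1]
  = (8689/325)    [QR: 325 ≡ 1 mod 4, sign kept]
  = (239/325)    [8689 ≡ 239 mod 325]
  = (325/239)    [QR: 325 ≡ 1 mod 4, sign kept]
  = (86/239)    [325 ≡ 86 mod 239]
  = (43/239)    [239 ≡ 7 mod 8 ⇒ (2/239) = +1]
  = -(239/43)    [QR: both ≡ 3 mod 4, sign flips]
  = -(24/43)    [239 ≡ 24 mod 43]
  = (3/43)    [43 ≡ 3 mod 8 ⇒ (2/43)^3 = -1]
  = -(43/3)    [QR: both ≡ 3 mod 4, sign flips]
  = -(1/3)    [43 ≡ 1 mod 3]
  = -1    [(1/3) = 1]
Second factor (13212/8689):
(13212/8689)
  = (4523/8689)    [13212 ≡ 4523 mod 8689]
  = (8689/4523)    [QR: 8689 ≡ 1 mod 4, sign kept]
  = (4166/4523)    [8689 ≡ 4166 mod 4523]
  = -(2083/4523)    [4523 ≡ 3 mod 8 ⇒ (2/4523) = -1]
  = (4523/2083)    [QR: both ≡ 3 mod 4, sign flips]
  = (357/2083)    [4523 ≡ 357 mod 2083]
  = (2083/357)    [QR: 357 ≡ 1 mod 4, sign kept]
  = (298/357)    [2083 ≡ 298 mod 357]
  = -(149/357)    [357 ≡ 5 mod 8 ⇒ (2/357) = -1]
  = -(357/149)    [QR: 149 ≡ 1 mod 4, sign kept]
  = -(59/149)    [357 ≡ 59 mod 149]
  = -(149/59)    [QR: 149 ≡ 1 mod 4, sign kept]
  = -(31/59)    [149 ≡ 31 mod 59]
  = (59/31)    [QR: both ≡ 3 mod 4, sign flips]
  = (28/31)    [59 ≡ 28 mod 31]
  = (7/31)    [31 ≡ 7 mod 8 ⇒ (2/31)^2 = +1]
  = -(31/7)    [QR: both ≡ 3 mod 4, sign flips]
  = -(3/7)    [31 ≡ 3 mod 7]
  = (7/3)    [QR: both ≡ 3 mod 4, sign flips]
  = (1/3)    [7 ≡ 1 mod 3]
  = 1    [(1/3) = 1]
Product: (-1)·(1) = -1.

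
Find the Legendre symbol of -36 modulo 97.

1

Reduce the numerator: -36 ≡ 61 (mod 97), so (-36/97) = (61/97).
61 ≡ 1 (mod 4), so quadratic reciprocity gives (61/97) = (97/61). Reduce: 97 ≡ 36 (mod 61). Now have (36/61).
Factor out 2: 36 = 2^2·9. Since 61 ≡ 5 (mod 8), (2/61) = -1, and (2/61)^2 = +1. Now have (9/61).
9 ≡ 1 (mod 4), so quadratic reciprocity gives (9/61) = (61/9). Reduce: 61 ≡ 7 (mod 9). Now have (7/9).
9 ≡ 1 (mod 4), so quadratic reciprocity gives (7/9) = (9/7). Reduce: 9 ≡ 2 (mod 7). Now have (2/7).
Factor out 2: 2 = 2. Since 7 ≡ 7 (mod 8), (2/7) = +1. Now have (1/7).
(1/7) = 1. Collecting the sign factors: 1.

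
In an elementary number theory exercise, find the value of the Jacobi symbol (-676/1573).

0

(-676/1573)
  = (676/1573)    [1573 ≡ 1 mod 4 ⇒ (-1/1573) = +1]
  = (169/1573)    [1573 ≡ 5 mod 8 ⇒ (2/1573)^2 = +1]
  = (1573/169)    [QR: 169 ≡ 1 mod 4, sign kept]
  = (52/169)    [1573 ≡ 52 mod 169]
  = (13/169)    [169 ≡ 1 mod 8 ⇒ (2/169)^2 = +1]
  = (169/13)    [QR: 13 ≡ 1 mod 4, sign kept]
  = (0/13)    [169 ≡ 0 mod 13]
  = 0    [numerator 0, gcd > 1]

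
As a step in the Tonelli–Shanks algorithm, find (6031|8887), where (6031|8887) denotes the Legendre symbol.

(6031|8887)
  = -(8887|6031)    [QR: both ≡ 3 mod 4, sign flips]
  = -(2856|6031)    [8887 ≡ 2856 mod 6031]
  = -(357|6031)    [6031 ≡ 7 mod 8 ⇒ (2|6031)^3 = +1]
  = -(6031|357)    [QR: 357 ≡ 1 mod 4, sign kept]
  = -(319|357)    [6031 ≡ 319 mod 357]
  = -(357|319)    [QR: 357 ≡ 1 mod 4, sign kept]
  = -(38|319)    [357 ≡ 38 mod 319]
  = -(19|319)    [319 ≡ 7 mod 8 ⇒ (2|319) = +1]
  = (319|19)    [QR: both ≡ 3 mod 4, sign flips]
  = (15|19)    [319 ≡ 15 mod 19]
  = -(19|15)    [QR: both ≡ 3 mod 4, sign flips]
  = -(4|15)    [19 ≡ 4 mod 15]
  = -(1|15)    [15 ≡ 7 mod 8 ⇒ (2|15)^2 = +1]
  = -1    [(1|15) = 1]

-1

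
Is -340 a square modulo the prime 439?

(-340|439)
  = (99|439)    [-340 ≡ 99 mod 439]
  = -(439|99)    [QR: both ≡ 3 mod 4, sign flips]
  = -(43|99)    [439 ≡ 43 mod 99]
  = (99|43)    [QR: both ≡ 3 mod 4, sign flips]
  = (13|43)    [99 ≡ 13 mod 43]
  = (43|13)    [QR: 13 ≡ 1 mod 4, sign kept]
  = (4|13)    [43 ≡ 4 mod 13]
  = (1|13)    [13 ≡ 5 mod 8 ⇒ (2|13)^2 = +1]
  = 1    [(1|13) = 1]
The Legendre symbol is 1, so x^2 ≡ -340 (mod 439) has solution.

yes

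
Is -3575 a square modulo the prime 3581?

yes

Reduce the numerator: -3575 ≡ 6 (mod 3581), so (-3575/3581) = (6/3581).
Factor out 2: 6 = 2·3. Since 3581 ≡ 5 (mod 8), (2/3581) = -1. Now have -(3/3581).
3581 ≡ 1 (mod 4), so quadratic reciprocity gives (3/3581) = (3581/3). Reduce: 3581 ≡ 2 (mod 3). Now have -(2/3).
Factor out 2: 2 = 2. Since 3 ≡ 3 (mod 8), (2/3) = -1. Now have (1/3).
(1/3) = 1. Collecting the sign factors: 1.
The Legendre symbol is 1, so x^2 ≡ -3575 (mod 3581) has solution.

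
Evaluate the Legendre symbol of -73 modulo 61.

1

(-73|61)
  = (49|61)    [-73 ≡ 49 mod 61]
  = (61|49)    [QR: 49 ≡ 1 mod 4, sign kept]
  = (12|49)    [61 ≡ 12 mod 49]
  = (3|49)    [49 ≡ 1 mod 8 ⇒ (2|49)^2 = +1]
  = (49|3)    [QR: 49 ≡ 1 mod 4, sign kept]
  = (1|3)    [49 ≡ 1 mod 3]
  = 1    [(1|3) = 1]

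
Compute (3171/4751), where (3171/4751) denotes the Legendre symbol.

(3171/4751)
  = -(4751/3171)    [QR: both ≡ 3 mod 4, sign flips]
  = -(1580/3171)    [4751 ≡ 1580 mod 3171]
  = -(395/3171)    [3171 ≡ 3 mod 8 ⇒ (2/3171)^2 = +1]
  = (3171/395)    [QR: both ≡ 3 mod 4, sign flips]
  = (11/395)    [3171 ≡ 11 mod 395]
  = -(395/11)    [QR: both ≡ 3 mod 4, sign flips]
  = -(10/11)    [395 ≡ 10 mod 11]
  = (5/11)    [11 ≡ 3 mod 8 ⇒ (2/11) = -1]
  = (11/5)    [QR: 5 ≡ 1 mod 4, sign kept]
  = (1/5)    [11 ≡ 1 mod 5]
  = 1    [(1/5) = 1]

1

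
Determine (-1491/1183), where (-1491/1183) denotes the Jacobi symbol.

(-1491/1183)
  = -(1491/1183)    [1183 ≡ 3 mod 4 ⇒ (-1/1183) = -1]
  = -(308/1183)    [1491 ≡ 308 mod 1183]
  = -(77/1183)    [1183 ≡ 7 mod 8 ⇒ (2/1183)^2 = +1]
  = -(1183/77)    [QR: 77 ≡ 1 mod 4, sign kept]
  = -(28/77)    [1183 ≡ 28 mod 77]
  = -(7/77)    [77 ≡ 5 mod 8 ⇒ (2/77)^2 = +1]
  = -(77/7)    [QR: 77 ≡ 1 mod 4, sign kept]
  = -(0/7)    [77 ≡ 0 mod 7]
  = 0    [numerator 0, gcd > 1]

0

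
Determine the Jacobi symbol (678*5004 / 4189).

1

By multiplicativity, (678·5004 / 4189) = (678 / 4189)·(5004 / 4189).
First factor (678 / 4189):
(678 / 4189)
  = -(339 / 4189)    [4189 ≡ 5 mod 8 ⇒ (2 / 4189) = -1]
  = -(4189 / 339)    [QR: 4189 ≡ 1 mod 4, sign kept]
  = -(121 / 339)    [4189 ≡ 121 mod 339]
  = -(339 / 121)    [QR: 121 ≡ 1 mod 4, sign kept]
  = -(97 / 121)    [339 ≡ 97 mod 121]
  = -(121 / 97)    [QR: 97 ≡ 1 mod 4, sign kept]
  = -(24 / 97)    [121 ≡ 24 mod 97]
  = -(3 / 97)    [97 ≡ 1 mod 8 ⇒ (2 / 97)^3 = +1]
  = -(97 / 3)    [QR: 97 ≡ 1 mod 4, sign kept]
  = -(1 / 3)    [97 ≡ 1 mod 3]
  = -1    [(1 / 3) = 1]
Second factor (5004 / 4189):
(5004 / 4189)
  = (815 / 4189)    [5004 ≡ 815 mod 4189]
  = (4189 / 815)    [QR: 4189 ≡ 1 mod 4, sign kept]
  = (114 / 815)    [4189 ≡ 114 mod 815]
  = (57 / 815)    [815 ≡ 7 mod 8 ⇒ (2 / 815) = +1]
  = (815 / 57)    [QR: 57 ≡ 1 mod 4, sign kept]
  = (17 / 57)    [815 ≡ 17 mod 57]
  = (57 / 17)    [QR: 17 ≡ 1 mod 4, sign kept]
  = (6 / 17)    [57 ≡ 6 mod 17]
  = (3 / 17)    [17 ≡ 1 mod 8 ⇒ (2 / 17) = +1]
  = (17 / 3)    [QR: 17 ≡ 1 mod 4, sign kept]
  = (2 / 3)    [17 ≡ 2 mod 3]
  = -(1 / 3)    [3 ≡ 3 mod 8 ⇒ (2 / 3) = -1]
  = -1    [(1 / 3) = 1]
Product: (-1)·(-1) = 1.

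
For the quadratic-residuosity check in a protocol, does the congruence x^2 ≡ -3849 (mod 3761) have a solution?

(-3849|3761)
  = (3673|3761)    [-3849 ≡ 3673 mod 3761]
  = (3761|3673)    [QR: 3673 ≡ 1 mod 4, sign kept]
  = (88|3673)    [3761 ≡ 88 mod 3673]
  = (11|3673)    [3673 ≡ 1 mod 8 ⇒ (2|3673)^3 = +1]
  = (3673|11)    [QR: 3673 ≡ 1 mod 4, sign kept]
  = (10|11)    [3673 ≡ 10 mod 11]
  = -(5|11)    [11 ≡ 3 mod 8 ⇒ (2|11) = -1]
  = -(11|5)    [QR: 5 ≡ 1 mod 4, sign kept]
  = -(1|5)    [11 ≡ 1 mod 5]
  = -1    [(1|5) = 1]
(-3849|3761) = -1, and 3761 is prime, so -3849 is not a quadratic residue mod 3761.

no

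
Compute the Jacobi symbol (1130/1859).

(1130/1859)
  = -(565/1859)    [1859 ≡ 3 mod 8 ⇒ (2/1859) = -1]
  = -(1859/565)    [QR: 565 ≡ 1 mod 4, sign kept]
  = -(164/565)    [1859 ≡ 164 mod 565]
  = -(41/565)    [565 ≡ 5 mod 8 ⇒ (2/565)^2 = +1]
  = -(565/41)    [QR: 41 ≡ 1 mod 4, sign kept]
  = -(32/41)    [565 ≡ 32 mod 41]
  = -(1/41)    [41 ≡ 1 mod 8 ⇒ (2/41)^5 = +1]
  = -1    [(1/41) = 1]

-1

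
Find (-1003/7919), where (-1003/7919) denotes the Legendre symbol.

1

(-1003/7919)
  = (6916/7919)    [-1003 ≡ 6916 mod 7919]
  = (1729/7919)    [7919 ≡ 7 mod 8 ⇒ (2/7919)^2 = +1]
  = (7919/1729)    [QR: 1729 ≡ 1 mod 4, sign kept]
  = (1003/1729)    [7919 ≡ 1003 mod 1729]
  = (1729/1003)    [QR: 1729 ≡ 1 mod 4, sign kept]
  = (726/1003)    [1729 ≡ 726 mod 1003]
  = -(363/1003)    [1003 ≡ 3 mod 8 ⇒ (2/1003) = -1]
  = (1003/363)    [QR: both ≡ 3 mod 4, sign flips]
  = (277/363)    [1003 ≡ 277 mod 363]
  = (363/277)    [QR: 277 ≡ 1 mod 4, sign kept]
  = (86/277)    [363 ≡ 86 mod 277]
  = -(43/277)    [277 ≡ 5 mod 8 ⇒ (2/277) = -1]
  = -(277/43)    [QR: 277 ≡ 1 mod 4, sign kept]
  = -(19/43)    [277 ≡ 19 mod 43]
  = (43/19)    [QR: both ≡ 3 mod 4, sign flips]
  = (5/19)    [43 ≡ 5 mod 19]
  = (19/5)    [QR: 5 ≡ 1 mod 4, sign kept]
  = (4/5)    [19 ≡ 4 mod 5]
  = (1/5)    [5 ≡ 5 mod 8 ⇒ (2/5)^2 = +1]
  = 1    [(1/5) = 1]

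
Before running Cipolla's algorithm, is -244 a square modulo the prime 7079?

no

Reduce the numerator: -244 ≡ 6835 (mod 7079), so (-244/7079) = (6835/7079).
Both 6835 ≡ 3 and 7079 ≡ 3 (mod 4), so reciprocity gives (6835/7079) = -(7079/6835). Reduce: 7079 ≡ 244 (mod 6835). Now have -(244/6835).
Factor out 2: 244 = 2^2·61. Since 6835 ≡ 3 (mod 8), (2/6835) = -1, and (2/6835)^2 = +1. Now have -(61/6835).
61 ≡ 1 (mod 4), so quadratic reciprocity gives (61/6835) = (6835/61). Reduce: 6835 ≡ 3 (mod 61). Now have -(3/61).
61 ≡ 1 (mod 4), so quadratic reciprocity gives (3/61) = (61/3). Reduce: 61 ≡ 1 (mod 3). Now have -(1/3).
(1/3) = 1. Collecting the sign factors: -1.
(-244/7079) = -1, and 7079 is prime, so -244 is not a quadratic residue mod 7079.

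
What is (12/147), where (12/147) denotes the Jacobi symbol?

0

Factor out 2: 12 = 2^2·3. Since 147 ≡ 3 (mod 8), (2/147) = -1, and (2/147)^2 = +1. Now have (3/147).
Both 3 ≡ 3 and 147 ≡ 3 (mod 4), so reciprocity gives (3/147) = -(147/3). Reduce: 147 ≡ 0 (mod 3). Now have -(0/3).
The numerator is now 0 with denominator 3 > 1: the symbol is 0.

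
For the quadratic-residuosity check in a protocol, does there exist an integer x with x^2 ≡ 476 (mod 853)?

yes

(476/853)
  = (119/853)    [853 ≡ 5 mod 8 ⇒ (2/853)^2 = +1]
  = (853/119)    [QR: 853 ≡ 1 mod 4, sign kept]
  = (20/119)    [853 ≡ 20 mod 119]
  = (5/119)    [119 ≡ 7 mod 8 ⇒ (2/119)^2 = +1]
  = (119/5)    [QR: 5 ≡ 1 mod 4, sign kept]
  = (4/5)    [119 ≡ 4 mod 5]
  = (1/5)    [5 ≡ 5 mod 8 ⇒ (2/5)^2 = +1]
  = 1    [(1/5) = 1]
(476/853) = 1, and 853 is prime, so 476 is a quadratic residue mod 853.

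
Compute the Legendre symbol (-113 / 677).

Reduce the numerator: -113 ≡ 564 (mod 677), so (-113 / 677) = (564 / 677).
Factor out 2: 564 = 2^2·141. Since 677 ≡ 5 (mod 8), (2 / 677) = -1, and (2 / 677)^2 = +1. Now have (141 / 677).
141 ≡ 1 (mod 4), so quadratic reciprocity gives (141 / 677) = (677 / 141). Reduce: 677 ≡ 113 (mod 141). Now have (113 / 141).
113 ≡ 1 (mod 4), so quadratic reciprocity gives (113 / 141) = (141 / 113). Reduce: 141 ≡ 28 (mod 113). Now have (28 / 113).
Factor out 2: 28 = 2^2·7. Since 113 ≡ 1 (mod 8), (2 / 113) = +1, and (2 / 113)^2 = +1. Now have (7 / 113).
113 ≡ 1 (mod 4), so quadratic reciprocity gives (7 / 113) = (113 / 7). Reduce: 113 ≡ 1 (mod 7). Now have (1 / 7).
(1 / 7) = 1. Collecting the sign factors: 1.

1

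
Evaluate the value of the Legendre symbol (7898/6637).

1

(7898/6637)
  = (1261/6637)    [7898 ≡ 1261 mod 6637]
  = (6637/1261)    [QR: 1261 ≡ 1 mod 4, sign kept]
  = (332/1261)    [6637 ≡ 332 mod 1261]
  = (83/1261)    [1261 ≡ 5 mod 8 ⇒ (2/1261)^2 = +1]
  = (1261/83)    [QR: 1261 ≡ 1 mod 4, sign kept]
  = (16/83)    [1261 ≡ 16 mod 83]
  = (1/83)    [83 ≡ 3 mod 8 ⇒ (2/83)^4 = +1]
  = 1    [(1/83) = 1]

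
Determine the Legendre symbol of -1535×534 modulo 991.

By multiplicativity, (-1535·534 / 991) = (-1535 / 991)·(534 / 991).
First factor (-1535 / 991):
Reduce the numerator: -1535 ≡ 447 (mod 991), so (-1535 / 991) = (447 / 991).
Both 447 ≡ 3 and 991 ≡ 3 (mod 4), so reciprocity gives (447 / 991) = -(991 / 447). Reduce: 991 ≡ 97 (mod 447). Now have -(97 / 447).
97 ≡ 1 (mod 4), so quadratic reciprocity gives (97 / 447) = (447 / 97). Reduce: 447 ≡ 59 (mod 97). Now have -(59 / 97).
97 ≡ 1 (mod 4), so quadratic reciprocity gives (59 / 97) = (97 / 59). Reduce: 97 ≡ 38 (mod 59). Now have -(38 / 59).
Factor out 2: 38 = 2·19. Since 59 ≡ 3 (mod 8), (2 / 59) = -1. Now have (19 / 59).
Both 19 ≡ 3 and 59 ≡ 3 (mod 4), so reciprocity gives (19 / 59) = -(59 / 19). Reduce: 59 ≡ 2 (mod 19). Now have -(2 / 19).
Factor out 2: 2 = 2. Since 19 ≡ 3 (mod 8), (2 / 19) = -1. Now have (1 / 19).
(1 / 19) = 1. Collecting the sign factors: 1.
Second factor (534 / 991):
Factor out 2: 534 = 2·267. Since 991 ≡ 7 (mod 8), (2 / 991) = +1. Now have (267 / 991).
Both 267 ≡ 3 and 991 ≡ 3 (mod 4), so reciprocity gives (267 / 991) = -(991 / 267). Reduce: 991 ≡ 190 (mod 267). Now have -(190 / 267).
Factor out 2: 190 = 2·95. Since 267 ≡ 3 (mod 8), (2 / 267) = -1. Now have (95 / 267).
Both 95 ≡ 3 and 267 ≡ 3 (mod 4), so reciprocity gives (95 / 267) = -(267 / 95). Reduce: 267 ≡ 77 (mod 95). Now have -(77 / 95).
77 ≡ 1 (mod 4), so quadratic reciprocity gives (77 / 95) = (95 / 77). Reduce: 95 ≡ 18 (mod 77). Now have -(18 / 77).
Factor out 2: 18 = 2·9. Since 77 ≡ 5 (mod 8), (2 / 77) = -1. Now have (9 / 77).
9 ≡ 1 (mod 4), so quadratic reciprocity gives (9 / 77) = (77 / 9). Reduce: 77 ≡ 5 (mod 9). Now have (5 / 9).
5 ≡ 1 (mod 4), so quadratic reciprocity gives (5 / 9) = (9 / 5). Reduce: 9 ≡ 4 (mod 5). Now have (4 / 5).
Factor out 2: 4 = 2^2. Since 5 ≡ 5 (mod 8), (2 / 5) = -1, and (2 / 5)^2 = +1. Now have (1 / 5).
(1 / 5) = 1. Collecting the sign factors: 1.
Product: (1)·(1) = 1.

1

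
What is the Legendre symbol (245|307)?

-1

245 ≡ 1 (mod 4), so quadratic reciprocity gives (245|307) = (307|245). Reduce: 307 ≡ 62 (mod 245). Now have (62|245).
Factor out 2: 62 = 2·31. Since 245 ≡ 5 (mod 8), (2|245) = -1. Now have -(31|245).
245 ≡ 1 (mod 4), so quadratic reciprocity gives (31|245) = (245|31). Reduce: 245 ≡ 28 (mod 31). Now have -(28|31).
Factor out 2: 28 = 2^2·7. Since 31 ≡ 7 (mod 8), (2|31) = +1, and (2|31)^2 = +1. Now have -(7|31).
Both 7 ≡ 3 and 31 ≡ 3 (mod 4), so reciprocity gives (7|31) = -(31|7). Reduce: 31 ≡ 3 (mod 7). Now have (3|7).
Both 3 ≡ 3 and 7 ≡ 3 (mod 4), so reciprocity gives (3|7) = -(7|3). Reduce: 7 ≡ 1 (mod 3). Now have -(1|3).
(1|3) = 1. Collecting the sign factors: -1.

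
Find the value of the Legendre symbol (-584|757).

-1

Pull out -1: (-584|757) = (-1|757)·(584|757). Since 757 ≡ 1 (mod 4), (-1|757) = +1. Now have (584|757).
Factor out 2: 584 = 2^3·73. Since 757 ≡ 5 (mod 8), (2|757) = -1, and (2|757)^3 = -1. Now have -(73|757).
73 ≡ 1 (mod 4), so quadratic reciprocity gives (73|757) = (757|73). Reduce: 757 ≡ 27 (mod 73). Now have -(27|73).
73 ≡ 1 (mod 4), so quadratic reciprocity gives (27|73) = (73|27). Reduce: 73 ≡ 19 (mod 27). Now have -(19|27).
Both 19 ≡ 3 and 27 ≡ 3 (mod 4), so reciprocity gives (19|27) = -(27|19). Reduce: 27 ≡ 8 (mod 19). Now have (8|19).
Factor out 2: 8 = 2^3. Since 19 ≡ 3 (mod 8), (2|19) = -1, and (2|19)^3 = -1. Now have -(1|19).
(1|19) = 1. Collecting the sign factors: -1.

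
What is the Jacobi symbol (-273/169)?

Reduce the numerator: -273 ≡ 65 (mod 169), so (-273/169) = (65/169).
65 ≡ 1 (mod 4), so quadratic reciprocity gives (65/169) = (169/65). Reduce: 169 ≡ 39 (mod 65). Now have (39/65).
65 ≡ 1 (mod 4), so quadratic reciprocity gives (39/65) = (65/39). Reduce: 65 ≡ 26 (mod 39). Now have (26/39).
Factor out 2: 26 = 2·13. Since 39 ≡ 7 (mod 8), (2/39) = +1. Now have (13/39).
13 ≡ 1 (mod 4), so quadratic reciprocity gives (13/39) = (39/13). Reduce: 39 ≡ 0 (mod 13). Now have (0/13).
The numerator is now 0 with denominator 13 > 1: the symbol is 0.

0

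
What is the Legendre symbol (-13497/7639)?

1

(-13497/7639)
  = -(13497/7639)    [7639 ≡ 3 mod 4 ⇒ (-1/7639) = -1]
  = -(5858/7639)    [13497 ≡ 5858 mod 7639]
  = -(2929/7639)    [7639 ≡ 7 mod 8 ⇒ (2/7639) = +1]
  = -(7639/2929)    [QR: 2929 ≡ 1 mod 4, sign kept]
  = -(1781/2929)    [7639 ≡ 1781 mod 2929]
  = -(2929/1781)    [QR: 1781 ≡ 1 mod 4, sign kept]
  = -(1148/1781)    [2929 ≡ 1148 mod 1781]
  = -(287/1781)    [1781 ≡ 5 mod 8 ⇒ (2/1781)^2 = +1]
  = -(1781/287)    [QR: 1781 ≡ 1 mod 4, sign kept]
  = -(59/287)    [1781 ≡ 59 mod 287]
  = (287/59)    [QR: both ≡ 3 mod 4, sign flips]
  = (51/59)    [287 ≡ 51 mod 59]
  = -(59/51)    [QR: both ≡ 3 mod 4, sign flips]
  = -(8/51)    [59 ≡ 8 mod 51]
  = (1/51)    [51 ≡ 3 mod 8 ⇒ (2/51)^3 = -1]
  = 1    [(1/51) = 1]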